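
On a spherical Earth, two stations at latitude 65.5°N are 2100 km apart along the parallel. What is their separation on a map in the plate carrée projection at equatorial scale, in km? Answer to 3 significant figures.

For the equirectangular projection with φ₀ = 0 (plate carrée), h = 1 along meridians and k = sec φ along parallels.
Along the parallel, k = sec 65.5° = 1/0.4147 = 2.411.
Map distance = 2100 × 2.411 ≈ 5060 km.

5060 km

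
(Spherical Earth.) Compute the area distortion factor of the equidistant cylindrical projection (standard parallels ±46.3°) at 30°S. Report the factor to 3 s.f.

The equidistant cylindrical projection with φ₀ = 46.3° has h = 1 (meridians true) and k = cos φ₀ / cos φ along parallels.
Areal scale = h·k = 1 × cos φ₀ / cos φ; at 30°, h = 1.000, k = 0.7978, so h·k = 0.7978.

0.798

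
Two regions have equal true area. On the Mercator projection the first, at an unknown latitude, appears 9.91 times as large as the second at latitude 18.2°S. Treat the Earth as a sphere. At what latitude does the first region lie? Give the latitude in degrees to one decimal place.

For equal true areas on Mercator, apparent areas scale as sec²φ, so the ratio is cos²φ₂ / cos²φ₁.
cos²φ₂ / cos²φ₁ = 9.91  ⇒  cos φ₁ = cos 18.2° / √9.91 = 0.9500/3.148 = 0.3018.
φ₁ = arccos(0.3018) ≈ 72.4°.

72.4°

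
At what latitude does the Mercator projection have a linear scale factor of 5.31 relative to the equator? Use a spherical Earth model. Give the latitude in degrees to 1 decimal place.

79.1°

Mercator scale is k = sec φ = 1/cos φ.
1/cos φ = 5.31  ⇒  cos φ = 0.1883  ⇒  φ = arccos(0.1883) ≈ 79.1°.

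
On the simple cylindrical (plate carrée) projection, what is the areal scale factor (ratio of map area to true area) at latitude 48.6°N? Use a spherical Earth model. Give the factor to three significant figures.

1.51

In the plate carrée (x = Rλ, y = Rφ), meridians are true-scale (h = 1) and parallels are stretched by k = sec φ.
Areal scale = h·k = 1 × sec φ; at 48.6°, h = 1.000, k = 1.512, so h·k = 1.512.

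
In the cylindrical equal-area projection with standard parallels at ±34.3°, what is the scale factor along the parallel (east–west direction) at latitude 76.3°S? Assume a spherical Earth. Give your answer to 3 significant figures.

Cylindrical equal-area (φ₀ = 34.3°): h = cos φ / cos 34.3° along meridians, k = cos 34.3° / cos φ along parallels; h·k = 1.
k = cos 34.3° / cos 76.3° = 0.8261/0.2368 = 3.488.

3.49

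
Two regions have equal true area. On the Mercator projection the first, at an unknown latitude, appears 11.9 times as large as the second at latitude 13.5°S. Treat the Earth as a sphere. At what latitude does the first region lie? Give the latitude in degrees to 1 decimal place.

Mercator areal scale is sec²φ, so apparent-area ratio = sec²φ₁ / sec²φ₂ = cos²φ₂ / cos²φ₁.
cos²φ₂ / cos²φ₁ = 11.9  ⇒  cos φ₁ = cos 13.5° / √11.9 = 0.9724/3.450 = 0.2819.
φ₁ = arccos(0.2819) ≈ 73.6°.

73.6°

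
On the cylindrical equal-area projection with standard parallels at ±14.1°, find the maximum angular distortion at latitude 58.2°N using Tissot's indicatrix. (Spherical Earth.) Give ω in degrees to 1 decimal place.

Cylindrical equal-area (φ₀ = 14.1°): h = cos φ / cos 14.1° along meridians, k = cos 14.1° / cos φ along parallels; h·k = 1.
At 58.2°: h = 0.5433, k = 1.841; principal scales a = 1.841, b = 0.5433.
sin(ω/2) = (a − b)/(a + b) = 1.297/2.384 = 0.5442, so ω = 2 arcsin(0.5442) ≈ 65.9°.

65.9°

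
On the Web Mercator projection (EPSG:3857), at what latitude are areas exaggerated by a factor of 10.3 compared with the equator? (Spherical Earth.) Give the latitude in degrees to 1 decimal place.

71.8°

Mercator areal scale is sec²φ.
sec²φ = 10.3  ⇒  cos²φ = 0.09709  ⇒  cos φ = 0.3116.
φ = arccos(0.3116) ≈ 71.8°.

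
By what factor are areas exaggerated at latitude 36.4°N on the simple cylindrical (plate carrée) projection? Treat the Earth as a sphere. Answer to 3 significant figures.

For the equirectangular projection with φ₀ = 0 (plate carrée), h = 1 along meridians and k = sec φ along parallels.
Areal scale = h·k = 1 × sec φ; at 36.4°, h = 1.000, k = 1.242, so h·k = 1.242.

1.24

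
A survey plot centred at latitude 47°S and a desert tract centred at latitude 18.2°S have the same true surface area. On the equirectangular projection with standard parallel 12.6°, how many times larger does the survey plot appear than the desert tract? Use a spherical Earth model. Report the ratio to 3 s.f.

1.39

The equidistant cylindrical projection with φ₀ = 12.6° has h = 1 (meridians true) and k = cos φ₀ / cos φ along parallels.
Areal scale at 47°: h·k = 1.000 × 1.431 = 1.431.
Areal scale at 18.2°: h·k = 1.000 × 1.027 = 1.027.
Ratio = 1.431/1.027 ≈ 1.39.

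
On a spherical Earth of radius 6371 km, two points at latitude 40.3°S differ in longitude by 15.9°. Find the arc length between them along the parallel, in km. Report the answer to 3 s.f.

1350 km

Arc length along a parallel = R cos φ · Δλ (with Δλ in radians).
= 6371 × cos 40.3° × (15.9° × π/180) = 6371 × 0.7627 × 0.2775 ≈ 1350 km.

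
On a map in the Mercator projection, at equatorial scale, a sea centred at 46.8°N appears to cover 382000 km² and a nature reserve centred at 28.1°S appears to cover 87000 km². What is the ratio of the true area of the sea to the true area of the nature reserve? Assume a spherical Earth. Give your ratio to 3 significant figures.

2.64

Since Mercator area scale is 1/cos²φ, the true area equals the apparent area multiplied by cos²φ.
True area of sea: 382000 × cos²(46.8°) = 382000 × 0.4686 = 179000 km².
True area of nature reserve: 87000 × cos²(28.1°) = 87000 × 0.7781 = 67700 km².
Ratio = 179000 / 67700 ≈ 2.64.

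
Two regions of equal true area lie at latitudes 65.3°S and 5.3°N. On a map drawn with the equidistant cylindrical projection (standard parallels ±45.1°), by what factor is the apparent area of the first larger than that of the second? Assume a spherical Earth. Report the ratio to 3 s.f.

2.38

With standard parallel φ₀ = 45.1°, the equirectangular projection gives x = Rλ cos φ₀, y = Rφ, so h = 1 and k = cos 45.1° / cos φ.
Areal scale at 65.3°: h·k = 1.000 × 1.689 = 1.689.
Areal scale at 5.3°: h·k = 1.000 × 0.7089 = 0.7089.
Ratio = 1.689/0.7089 ≈ 2.38.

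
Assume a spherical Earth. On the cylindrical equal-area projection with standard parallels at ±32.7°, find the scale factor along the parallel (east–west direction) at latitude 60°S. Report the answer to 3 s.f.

Cylindrical equal-area (φ₀ = 32.7°): h = cos φ / cos 32.7° along meridians, k = cos 32.7° / cos φ along parallels; h·k = 1.
k = cos 32.7° / cos 60° = 0.8415/0.5000 = 1.683.

1.68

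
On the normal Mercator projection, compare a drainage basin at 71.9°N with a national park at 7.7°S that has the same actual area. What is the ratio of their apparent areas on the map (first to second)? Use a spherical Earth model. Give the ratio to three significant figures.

10.2

Mercator areal scale is sec²φ.
At 71.9°: sec²(71.9°) = 1/0.3107² = 10.36.
At 7.7°: sec²(7.7°) = 1/0.9910² = 1.018.
Ratio = 10.36/1.018 = cos²(7.7°)/cos²(71.9°) ≈ 10.2.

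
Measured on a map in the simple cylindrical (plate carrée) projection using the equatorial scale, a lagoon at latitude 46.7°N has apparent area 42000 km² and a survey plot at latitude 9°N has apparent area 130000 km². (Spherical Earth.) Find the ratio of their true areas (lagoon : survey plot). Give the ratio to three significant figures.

0.224

Plate carrée has h = 1 and k = sec φ, giving areal scale sec φ; true area = (apparent area) · cos φ.
True area of lagoon: 42000 × cos(46.7°) = 42000 × 0.6858 = 28800 km².
True area of survey plot: 130000 × cos(9°) = 130000 × 0.9877 = 128400 km².
Ratio = 28800 / 128400 ≈ 0.224.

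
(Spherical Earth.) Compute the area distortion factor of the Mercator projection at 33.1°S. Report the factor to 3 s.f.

The Mercator projection is conformal; its linear scale factor is the same in every direction and equals sec φ = 1/cos φ.
Areal scale = k² = sec²φ = 1/cos²(33.1°) = 1/0.8377² = 1.425.

1.42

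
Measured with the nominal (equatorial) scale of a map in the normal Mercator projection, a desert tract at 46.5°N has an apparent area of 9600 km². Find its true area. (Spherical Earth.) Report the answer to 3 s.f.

4550 km²

For Mercator, h = k = sec φ (a conformal cylindrical projection has a single point scale, 1/cos φ).
Areal scale = k² = sec²φ = 1/cos²(46.5°) = 1/0.6884² = 2.110.
True area = apparent / (areal scale) = 9600 / 2.110 ≈ 4550 km².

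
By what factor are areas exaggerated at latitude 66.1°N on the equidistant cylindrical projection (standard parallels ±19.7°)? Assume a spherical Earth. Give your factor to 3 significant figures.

In the equirectangular projection with standard parallel φ₀ = 19.7° (x = Rλ cos φ₀, y = Rφ), meridians are true-scale (h = 1) and the parallel scale is k = cos φ₀ / cos φ.
Areal scale = h·k = 1 × cos φ₀ / cos φ; at 66.1°, h = 1.000, k = 2.324, so h·k = 2.324.

2.32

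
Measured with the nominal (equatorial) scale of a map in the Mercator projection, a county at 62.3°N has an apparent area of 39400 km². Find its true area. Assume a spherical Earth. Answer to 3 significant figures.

8510 km²

For Mercator, h = k = sec φ (a conformal cylindrical projection has a single point scale, 1/cos φ).
Areal scale = k² = sec²φ = 1/cos²(62.3°) = 1/0.4648² = 4.628.
True area = apparent / (areal scale) = 39400 / 4.628 ≈ 8510 km².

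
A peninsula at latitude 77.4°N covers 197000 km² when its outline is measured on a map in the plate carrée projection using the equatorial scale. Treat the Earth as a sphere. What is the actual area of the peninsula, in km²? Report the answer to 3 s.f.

For the equirectangular projection with φ₀ = 0 (plate carrée), h = 1 along meridians and k = sec φ along parallels.
Areal scale = h·k = 1 × sec φ; at 77.4°, h = 1.000, k = 4.584, so h·k = 4.584.
True area = apparent / (areal scale) = 197000 / 4.584 ≈ 43000 km².

43000 km²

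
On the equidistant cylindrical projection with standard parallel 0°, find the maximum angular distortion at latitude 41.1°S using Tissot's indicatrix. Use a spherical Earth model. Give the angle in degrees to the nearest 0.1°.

16.2°

For the equirectangular projection with φ₀ = 0 (plate carrée), h = 1 along meridians and k = sec φ along parallels.
At 41.1°: h = 1.000, k = 1.327; principal scales a = 1.327, b = 1.000.
sin(ω/2) = (a − b)/(a + b) = 0.3270/2.327 = 0.1405, so ω = 2 arcsin(0.1405) ≈ 16.2°.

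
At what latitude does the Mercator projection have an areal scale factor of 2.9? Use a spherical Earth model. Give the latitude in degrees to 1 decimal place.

Mercator areal scale is sec²φ.
sec²φ = 2.9  ⇒  cos²φ = 0.3448  ⇒  cos φ = 0.5872.
φ = arccos(0.5872) ≈ 54.0°.

54.0°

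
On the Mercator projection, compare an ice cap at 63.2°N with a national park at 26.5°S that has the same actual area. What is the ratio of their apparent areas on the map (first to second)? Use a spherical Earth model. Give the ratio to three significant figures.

3.94

Mercator areal scale is sec²φ.
At 63.2°: sec²(63.2°) = 1/0.4509² = 4.919.
At 26.5°: sec²(26.5°) = 1/0.8949² = 1.249.
Ratio = 4.919/1.249 = cos²(26.5°)/cos²(63.2°) ≈ 3.94.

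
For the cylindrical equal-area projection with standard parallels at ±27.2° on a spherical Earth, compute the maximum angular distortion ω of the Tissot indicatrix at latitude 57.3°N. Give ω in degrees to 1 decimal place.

For cylindrical equal-area with standard parallel φ₀, h = cos φ / cos φ₀ and k = cos φ₀ / cos φ, so h·k = 1.
At 57.3°: h = 0.6074, k = 1.646; principal scales a = 1.646, b = 0.6074.
sin(ω/2) = (a − b)/(a + b) = 1.039/2.254 = 0.4610, so ω = 2 arcsin(0.4610) ≈ 54.9°.

54.9°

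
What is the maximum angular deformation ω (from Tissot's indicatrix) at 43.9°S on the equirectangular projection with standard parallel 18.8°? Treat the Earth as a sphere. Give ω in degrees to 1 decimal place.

15.6°

The equidistant cylindrical projection with φ₀ = 18.8° has h = 1 (meridians true) and k = cos φ₀ / cos φ along parallels.
At 43.9°: h = 1.000, k = 1.314; principal scales a = 1.314, b = 1.000.
sin(ω/2) = (a − b)/(a + b) = 0.3138/2.314 = 0.1356, so ω = 2 arcsin(0.1356) ≈ 15.6°.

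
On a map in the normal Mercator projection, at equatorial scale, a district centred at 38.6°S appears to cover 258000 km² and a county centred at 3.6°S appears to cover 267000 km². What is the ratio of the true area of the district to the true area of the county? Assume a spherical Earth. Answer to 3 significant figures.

0.593

Mercator's areal exaggeration is sec²φ; hence true area = (apparent area) · cos²φ.
True area of district: 258000 × cos²(38.6°) = 258000 × 0.6108 = 157600 km².
True area of county: 267000 × cos²(3.6°) = 267000 × 0.9961 = 265900 km².
Ratio = 157600 / 265900 ≈ 0.593.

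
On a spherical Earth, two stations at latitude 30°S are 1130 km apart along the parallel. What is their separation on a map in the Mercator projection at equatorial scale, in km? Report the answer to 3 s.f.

The Mercator projection is conformal; its linear scale factor is the same in every direction and equals sec φ = 1/cos φ.
Along the parallel, k = sec 30° = 1/0.8660 = 1.155.
Map distance = 1130 × 1.155 ≈ 1300 km.

1300 km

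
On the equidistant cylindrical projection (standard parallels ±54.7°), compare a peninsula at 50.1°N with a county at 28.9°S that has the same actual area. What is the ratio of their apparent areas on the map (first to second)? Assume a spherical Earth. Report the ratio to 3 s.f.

1.36

The equidistant cylindrical projection with φ₀ = 54.7° has h = 1 (meridians true) and k = cos φ₀ / cos φ along parallels.
Areal scale at 50.1°: h·k = 1.000 × 0.9009 = 0.9009.
Areal scale at 28.9°: h·k = 1.000 × 0.6601 = 0.6601.
Ratio = 0.9009/0.6601 ≈ 1.36.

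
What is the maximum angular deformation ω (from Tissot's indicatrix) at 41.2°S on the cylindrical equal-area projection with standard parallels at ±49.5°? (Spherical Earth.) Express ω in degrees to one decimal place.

A cylindrical equal-area projection with standard parallel φ₀ has meridian scale h = cos φ / cos φ₀ and parallel scale k = cos φ₀ / cos φ (so areas are preserved, h·k = 1).
At 41.2°: h = 1.159, k = 0.8632; principal scales a = 1.159, b = 0.8632.
sin(ω/2) = (a − b)/(a + b) = 0.2954/2.022 = 0.1461, so ω = 2 arcsin(0.1461) ≈ 16.8°.

16.8°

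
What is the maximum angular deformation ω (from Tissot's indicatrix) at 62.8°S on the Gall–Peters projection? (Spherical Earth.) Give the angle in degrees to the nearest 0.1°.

The Gall–Peters projection is cylindrical equal-area with φ₀ = 45°. A cylindrical equal-area projection with standard parallel φ₀ has meridian scale h = cos φ / cos φ₀ and parallel scale k = cos φ₀ / cos φ (so areas are preserved, h·k = 1).
At 62.8°: h = 0.6464, k = 1.547; principal scales a = 1.547, b = 0.6464.
sin(ω/2) = (a − b)/(a + b) = 0.9005/2.193 = 0.4106, so ω = 2 arcsin(0.4106) ≈ 48.5°.

48.5°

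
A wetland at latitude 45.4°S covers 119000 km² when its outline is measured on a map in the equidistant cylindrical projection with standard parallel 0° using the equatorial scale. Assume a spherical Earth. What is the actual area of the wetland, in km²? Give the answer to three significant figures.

83600 km²

For the equirectangular projection with φ₀ = 0 (plate carrée), h = 1 along meridians and k = sec φ along parallels.
Areal scale = h·k = 1 × sec φ; at 45.4°, h = 1.000, k = 1.424, so h·k = 1.424.
True area = apparent / (areal scale) = 119000 / 1.424 ≈ 83600 km².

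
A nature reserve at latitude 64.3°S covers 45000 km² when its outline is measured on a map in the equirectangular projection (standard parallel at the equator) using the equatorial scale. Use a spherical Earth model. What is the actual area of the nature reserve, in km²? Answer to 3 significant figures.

Plate carrée maps x = Rλ, y = Rφ. The meridian scale is h = 1 and the parallel scale is k = 1/cos φ = sec φ.
Areal scale = h·k = 1 × sec φ; at 64.3°, h = 1.000, k = 2.306, so h·k = 2.306.
True area = apparent / (areal scale) = 45000 / 2.306 ≈ 19500 km².

19500 km²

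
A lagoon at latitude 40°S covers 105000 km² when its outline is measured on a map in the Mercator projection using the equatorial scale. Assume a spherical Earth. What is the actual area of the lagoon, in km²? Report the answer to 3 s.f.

The Mercator projection is conformal; its linear scale factor is the same in every direction and equals sec φ = 1/cos φ.
Areal scale = k² = sec²φ = 1/cos²(40°) = 1/0.7660² = 1.704.
True area = apparent / (areal scale) = 105000 / 1.704 ≈ 61600 km².

61600 km²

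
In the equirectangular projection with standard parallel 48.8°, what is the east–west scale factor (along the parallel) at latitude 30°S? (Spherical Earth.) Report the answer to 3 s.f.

In the equirectangular projection with standard parallel φ₀ = 48.8° (x = Rλ cos φ₀, y = Rφ), meridians are true-scale (h = 1) and the parallel scale is k = cos φ₀ / cos φ.
k = cos 48.8° / cos 30° = 0.6587/0.8660 = 0.7606.

0.761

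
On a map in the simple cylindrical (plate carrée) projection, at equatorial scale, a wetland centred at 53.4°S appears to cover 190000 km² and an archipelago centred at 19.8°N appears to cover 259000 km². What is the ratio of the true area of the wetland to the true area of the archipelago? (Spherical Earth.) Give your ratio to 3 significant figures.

0.465

On the plate carrée, areal scale = h·k = 1 × sec φ, so true area = apparent × cos φ.
True area of wetland: 190000 × cos(53.4°) = 190000 × 0.5962 = 113300 km².
True area of archipelago: 259000 × cos(19.8°) = 259000 × 0.9409 = 243700 km².
Ratio = 113300 / 243700 ≈ 0.465.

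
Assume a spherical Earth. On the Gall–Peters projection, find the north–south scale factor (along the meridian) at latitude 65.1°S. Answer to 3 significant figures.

0.595

The Gall–Peters projection is cylindrical equal-area with φ₀ = 45°. Cylindrical equal-area (φ₀ = 45°): h = cos φ / cos 45° along meridians, k = cos 45° / cos φ along parallels; h·k = 1.
h = cos 65.1° / cos 45° = 0.4210/0.7071 = 0.5954.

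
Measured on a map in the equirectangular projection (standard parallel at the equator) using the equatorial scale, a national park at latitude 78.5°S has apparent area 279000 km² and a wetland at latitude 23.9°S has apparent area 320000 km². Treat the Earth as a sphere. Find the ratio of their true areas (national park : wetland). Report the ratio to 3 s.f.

0.190

On the plate carrée, areal scale = h·k = 1 × sec φ, so true area = apparent × cos φ.
True area of national park: 279000 × cos(78.5°) = 279000 × 0.1994 = 55620 km².
True area of wetland: 320000 × cos(23.9°) = 320000 × 0.9143 = 292600 km².
Ratio = 55620 / 292600 ≈ 0.190.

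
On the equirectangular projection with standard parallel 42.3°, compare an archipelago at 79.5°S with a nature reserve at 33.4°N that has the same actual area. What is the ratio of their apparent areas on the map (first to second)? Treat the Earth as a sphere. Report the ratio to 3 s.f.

The equidistant cylindrical projection with φ₀ = 42.3° has h = 1 (meridians true) and k = cos φ₀ / cos φ along parallels.
Areal scale at 79.5°: h·k = 1.000 × 4.059 = 4.059.
Areal scale at 33.4°: h·k = 1.000 × 0.8859 = 0.8859.
Ratio = 4.059/0.8859 ≈ 4.58.

4.58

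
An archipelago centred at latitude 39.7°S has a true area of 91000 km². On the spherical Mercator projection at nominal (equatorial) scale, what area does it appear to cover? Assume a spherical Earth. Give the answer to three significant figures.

154000 km²

For Mercator, h = k = sec φ (a conformal cylindrical projection has a single point scale, 1/cos φ).
Areal scale = k² = sec²φ = 1/cos²(39.7°) = 1/0.7694² = 1.689.
Apparent area = 91000 × 1.689 ≈ 154000 km².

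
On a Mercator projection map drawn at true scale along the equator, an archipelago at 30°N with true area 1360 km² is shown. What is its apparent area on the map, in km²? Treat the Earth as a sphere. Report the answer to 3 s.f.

1810 km²

Mercator is conformal, so the point scale is isotropic: h = k = sec φ = 1/cos φ.
Areal scale = k² = sec²φ = 1/cos²(30°) = 1/0.8660² = 1.333.
Apparent area = 1360 × 1.333 ≈ 1810 km².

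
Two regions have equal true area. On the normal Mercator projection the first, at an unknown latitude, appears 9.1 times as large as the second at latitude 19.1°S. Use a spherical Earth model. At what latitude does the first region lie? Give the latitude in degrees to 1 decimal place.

71.7°

For equal true areas on Mercator, apparent areas scale as sec²φ, so the ratio is cos²φ₂ / cos²φ₁.
cos²φ₂ / cos²φ₁ = 9.1  ⇒  cos φ₁ = cos 19.1° / √9.1 = 0.9449/3.017 = 0.3132.
φ₁ = arccos(0.3132) ≈ 71.7°.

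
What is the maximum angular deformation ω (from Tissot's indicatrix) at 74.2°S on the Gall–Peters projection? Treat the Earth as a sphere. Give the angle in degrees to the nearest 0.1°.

The Gall–Peters projection is cylindrical equal-area with φ₀ = 45°. For cylindrical equal-area with standard parallel φ₀, h = cos φ / cos φ₀ and k = cos φ₀ / cos φ, so h·k = 1.
At 74.2°: h = 0.3851, k = 2.597; principal scales a = 2.597, b = 0.3851.
sin(ω/2) = (a − b)/(a + b) = 2.212/2.982 = 0.7417, so ω = 2 arcsin(0.7417) ≈ 95.8°.

95.8°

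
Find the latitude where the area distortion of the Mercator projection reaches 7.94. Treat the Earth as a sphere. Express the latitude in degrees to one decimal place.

Mercator areal scale is sec²φ.
sec²φ = 7.94  ⇒  cos²φ = 0.1259  ⇒  cos φ = 0.3549.
φ = arccos(0.3549) ≈ 69.2°.

69.2°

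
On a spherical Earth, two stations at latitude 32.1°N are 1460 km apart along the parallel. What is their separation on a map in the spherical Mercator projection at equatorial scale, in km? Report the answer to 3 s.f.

1720 km

Mercator is conformal, so the point scale is isotropic: h = k = sec φ = 1/cos φ.
Along the parallel, k = sec 32.1° = 1/0.8471 = 1.180.
Map distance = 1460 × 1.180 ≈ 1720 km.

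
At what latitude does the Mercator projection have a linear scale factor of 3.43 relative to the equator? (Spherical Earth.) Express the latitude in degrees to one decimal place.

Mercator scale is k = sec φ = 1/cos φ.
1/cos φ = 3.43  ⇒  cos φ = 0.2915  ⇒  φ = arccos(0.2915) ≈ 73.0°.

73.0°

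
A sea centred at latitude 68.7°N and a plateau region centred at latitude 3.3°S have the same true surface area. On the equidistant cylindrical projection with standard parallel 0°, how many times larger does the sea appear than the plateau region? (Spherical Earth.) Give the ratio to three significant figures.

2.75

In the plate carrée (x = Rλ, y = Rφ), meridians are true-scale (h = 1) and parallels are stretched by k = sec φ.
Areal scale at 68.7°: h·k = 1.000 × 2.753 = 2.753.
Areal scale at 3.3°: h·k = 1.000 × 1.002 = 1.002.
Ratio = 2.753/1.002 ≈ 2.75.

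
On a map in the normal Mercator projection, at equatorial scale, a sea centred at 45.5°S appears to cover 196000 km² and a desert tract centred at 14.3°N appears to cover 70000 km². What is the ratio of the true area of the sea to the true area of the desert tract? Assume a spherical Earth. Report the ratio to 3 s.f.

On Mercator the areal scale is sec²φ, so true area = apparent × cos²φ.
True area of sea: 196000 × cos²(45.5°) = 196000 × 0.4913 = 96290 km².
True area of desert tract: 70000 × cos²(14.3°) = 70000 × 0.9390 = 65730 km².
Ratio = 96290 / 65730 ≈ 1.46.

1.46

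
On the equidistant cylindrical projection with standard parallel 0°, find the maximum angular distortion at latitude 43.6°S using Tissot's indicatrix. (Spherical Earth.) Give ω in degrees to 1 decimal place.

For the equirectangular projection with φ₀ = 0 (plate carrée), h = 1 along meridians and k = sec φ along parallels.
At 43.6°: h = 1.000, k = 1.381; principal scales a = 1.381, b = 1.000.
sin(ω/2) = (a − b)/(a + b) = 0.3809/2.381 = 0.1600, so ω = 2 arcsin(0.1600) ≈ 18.4°.

18.4°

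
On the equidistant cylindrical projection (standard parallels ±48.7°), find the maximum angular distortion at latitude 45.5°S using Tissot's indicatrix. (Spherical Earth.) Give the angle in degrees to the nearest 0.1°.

The equidistant cylindrical projection with φ₀ = 48.7° has h = 1 (meridians true) and k = cos φ₀ / cos φ along parallels.
At 45.5°: h = 1.000, k = 0.9416; principal scales a = 1.000, b = 0.9416.
sin(ω/2) = (a − b)/(a + b) = 0.05836/1.942 = 0.03006, so ω = 2 arcsin(0.03006) ≈ 3.4°.

3.4°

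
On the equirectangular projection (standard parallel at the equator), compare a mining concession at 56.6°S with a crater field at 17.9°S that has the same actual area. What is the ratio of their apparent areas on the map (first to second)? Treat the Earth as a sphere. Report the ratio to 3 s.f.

1.73

For the equirectangular projection with φ₀ = 0 (plate carrée), h = 1 along meridians and k = sec φ along parallels.
Areal scale at 56.6°: h·k = 1.000 × 1.817 = 1.817.
Areal scale at 17.9°: h·k = 1.000 × 1.051 = 1.051.
Ratio = 1.817/1.051 ≈ 1.73.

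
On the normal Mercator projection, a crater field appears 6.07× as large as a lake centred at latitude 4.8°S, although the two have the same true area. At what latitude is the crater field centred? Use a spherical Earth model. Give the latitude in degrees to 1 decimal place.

Mercator areal scale is sec²φ, so apparent-area ratio = sec²φ₁ / sec²φ₂ = cos²φ₂ / cos²φ₁.
cos²φ₂ / cos²φ₁ = 6.07  ⇒  cos φ₁ = cos 4.8° / √6.07 = 0.9965/2.464 = 0.4045.
φ₁ = arccos(0.4045) ≈ 66.1°.

66.1°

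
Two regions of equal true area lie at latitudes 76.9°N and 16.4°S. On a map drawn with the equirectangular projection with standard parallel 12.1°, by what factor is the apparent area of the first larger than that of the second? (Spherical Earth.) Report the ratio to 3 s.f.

With standard parallel φ₀ = 12.1°, the equirectangular projection gives x = Rλ cos φ₀, y = Rφ, so h = 1 and k = cos 12.1° / cos φ.
Areal scale at 76.9°: h·k = 1.000 × 4.314 = 4.314.
Areal scale at 16.4°: h·k = 1.000 × 1.019 = 1.019.
Ratio = 4.314/1.019 ≈ 4.23.

4.23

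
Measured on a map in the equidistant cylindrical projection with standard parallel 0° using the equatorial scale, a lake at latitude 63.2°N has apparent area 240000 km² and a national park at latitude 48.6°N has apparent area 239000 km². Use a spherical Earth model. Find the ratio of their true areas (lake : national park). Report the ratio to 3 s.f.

0.685

On the plate carrée, areal scale = h·k = 1 × sec φ, so true area = apparent × cos φ.
True area of lake: 240000 × cos(63.2°) = 240000 × 0.4509 = 108200 km².
True area of national park: 239000 × cos(48.6°) = 239000 × 0.6613 = 158100 km².
Ratio = 108200 / 158100 ≈ 0.685.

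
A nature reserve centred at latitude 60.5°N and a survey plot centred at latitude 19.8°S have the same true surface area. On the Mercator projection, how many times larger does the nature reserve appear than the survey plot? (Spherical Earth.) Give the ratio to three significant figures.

Mercator areal scale is sec²φ.
At 60.5°: sec²(60.5°) = 1/0.4924² = 4.124.
At 19.8°: sec²(19.8°) = 1/0.9409² = 1.130.
Ratio = 4.124/1.130 = cos²(19.8°)/cos²(60.5°) ≈ 3.65.

3.65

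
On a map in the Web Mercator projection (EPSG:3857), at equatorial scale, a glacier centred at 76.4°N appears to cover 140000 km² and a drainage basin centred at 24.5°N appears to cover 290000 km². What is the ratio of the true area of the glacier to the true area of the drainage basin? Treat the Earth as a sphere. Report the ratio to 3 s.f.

0.0322

Since Mercator area scale is 1/cos²φ, the true area equals the apparent area multiplied by cos²φ.
True area of glacier: 140000 × cos²(76.4°) = 140000 × 0.05529 = 7741 km².
True area of drainage basin: 290000 × cos²(24.5°) = 290000 × 0.8280 = 240100 km².
Ratio = 7741 / 240100 ≈ 0.0322.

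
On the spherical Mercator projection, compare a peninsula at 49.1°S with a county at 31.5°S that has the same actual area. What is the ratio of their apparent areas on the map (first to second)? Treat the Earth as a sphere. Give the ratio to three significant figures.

Mercator is conformal with k = sec φ, so areal scale = k² = sec²φ.
At 49.1°: sec²(49.1°) = 1/0.6547² = 2.333.
At 31.5°: sec²(31.5°) = 1/0.8526² = 1.376.
Ratio = 2.333/1.376 = cos²(31.5°)/cos²(49.1°) ≈ 1.70.

1.70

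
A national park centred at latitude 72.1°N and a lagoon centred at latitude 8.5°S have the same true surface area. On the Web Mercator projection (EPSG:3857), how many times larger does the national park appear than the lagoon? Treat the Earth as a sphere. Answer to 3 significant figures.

Mercator areal scale is sec²φ.
At 72.1°: sec²(72.1°) = 1/0.3074² = 10.59.
At 8.5°: sec²(8.5°) = 1/0.9890² = 1.022.
Ratio = 10.59/1.022 = cos²(8.5°)/cos²(72.1°) ≈ 10.4.

10.4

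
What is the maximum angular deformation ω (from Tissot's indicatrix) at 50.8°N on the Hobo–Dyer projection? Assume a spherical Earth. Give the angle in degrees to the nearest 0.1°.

Hobo–Dyer is a cylindrical equal-area projection with standard parallels at ±37.5°. For cylindrical equal-area with standard parallel φ₀, h = cos φ / cos φ₀ and k = cos φ₀ / cos φ, so h·k = 1.
At 50.8°: h = 0.7967, k = 1.255; principal scales a = 1.255, b = 0.7967.
sin(ω/2) = (a − b)/(a + b) = 0.4586/2.052 = 0.2235, so ω = 2 arcsin(0.2235) ≈ 25.8°.

25.8°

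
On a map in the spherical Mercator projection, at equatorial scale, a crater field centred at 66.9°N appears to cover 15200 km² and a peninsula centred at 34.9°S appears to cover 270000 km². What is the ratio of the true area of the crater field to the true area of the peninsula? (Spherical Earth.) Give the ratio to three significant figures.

0.0129

On Mercator the areal scale is sec²φ, so true area = apparent × cos²φ.
True area of crater field: 15200 × cos²(66.9°) = 15200 × 0.1539 = 2340 km².
True area of peninsula: 270000 × cos²(34.9°) = 270000 × 0.6726 = 181600 km².
Ratio = 2340 / 181600 ≈ 0.0129.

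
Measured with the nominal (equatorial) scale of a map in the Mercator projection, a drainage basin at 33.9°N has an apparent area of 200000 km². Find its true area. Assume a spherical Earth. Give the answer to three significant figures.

138000 km²

Mercator is conformal, so the point scale is isotropic: h = k = sec φ = 1/cos φ.
Areal scale = k² = sec²φ = 1/cos²(33.9°) = 1/0.8300² = 1.452.
True area = apparent / (areal scale) = 200000 / 1.452 ≈ 138000 km².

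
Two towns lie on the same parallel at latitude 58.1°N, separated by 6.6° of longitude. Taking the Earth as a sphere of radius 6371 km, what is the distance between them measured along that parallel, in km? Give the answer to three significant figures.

388 km

Arc length along a parallel = R cos φ · Δλ (with Δλ in radians).
= 6371 × cos 58.1° × (6.6° × π/180) = 6371 × 0.5284 × 0.1152 ≈ 388 km.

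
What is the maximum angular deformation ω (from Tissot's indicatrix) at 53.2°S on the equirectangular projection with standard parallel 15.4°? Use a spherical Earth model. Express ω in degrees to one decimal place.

With standard parallel φ₀ = 15.4°, the equirectangular projection gives x = Rλ cos φ₀, y = Rφ, so h = 1 and k = cos 15.4° / cos φ.
At 53.2°: h = 1.000, k = 1.609; principal scales a = 1.609, b = 1.000.
sin(ω/2) = (a − b)/(a + b) = 0.6094/2.609 = 0.2336, so ω = 2 arcsin(0.2336) ≈ 27.0°.

27.0°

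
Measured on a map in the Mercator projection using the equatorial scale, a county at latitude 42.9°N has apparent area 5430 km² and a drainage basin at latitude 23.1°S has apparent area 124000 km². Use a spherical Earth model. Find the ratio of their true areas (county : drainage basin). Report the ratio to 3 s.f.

On Mercator the areal scale is sec²φ, so true area = apparent × cos²φ.
True area of county: 5430 × cos²(42.9°) = 5430 × 0.5366 = 2914 km².
True area of drainage basin: 124000 × cos²(23.1°) = 124000 × 0.8461 = 104900 km².
Ratio = 2914 / 104900 ≈ 0.0278.

0.0278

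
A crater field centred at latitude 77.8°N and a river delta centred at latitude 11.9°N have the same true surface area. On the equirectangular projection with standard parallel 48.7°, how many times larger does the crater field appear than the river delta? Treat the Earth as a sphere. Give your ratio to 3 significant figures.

In the equirectangular projection with standard parallel φ₀ = 48.7° (x = Rλ cos φ₀, y = Rφ), meridians are true-scale (h = 1) and the parallel scale is k = cos φ₀ / cos φ.
Areal scale at 77.8°: h·k = 1.000 × 3.123 = 3.123.
Areal scale at 11.9°: h·k = 1.000 × 0.6745 = 0.6745.
Ratio = 3.123/0.6745 ≈ 4.63.

4.63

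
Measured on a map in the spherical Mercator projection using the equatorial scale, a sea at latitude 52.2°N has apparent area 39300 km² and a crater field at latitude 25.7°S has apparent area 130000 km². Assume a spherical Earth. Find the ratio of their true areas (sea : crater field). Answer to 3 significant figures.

0.140

On Mercator the areal scale is sec²φ, so true area = apparent × cos²φ.
True area of sea: 39300 × cos²(52.2°) = 39300 × 0.3757 = 14760 km².
True area of crater field: 130000 × cos²(25.7°) = 130000 × 0.8119 = 105600 km².
Ratio = 14760 / 105600 ≈ 0.140.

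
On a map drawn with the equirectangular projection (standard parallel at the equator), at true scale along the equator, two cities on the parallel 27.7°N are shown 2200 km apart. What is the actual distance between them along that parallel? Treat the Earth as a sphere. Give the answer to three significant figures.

Plate carrée maps x = Rλ, y = Rφ. The meridian scale is h = 1 and the parallel scale is k = 1/cos φ = sec φ.
Along the parallel at 27.7°, map distances are exaggerated by k = sec 27.7° = 1.129.
True distance = 2200 / 1.129 = 2200 × cos 27.7° ≈ 1950 km.

1950 km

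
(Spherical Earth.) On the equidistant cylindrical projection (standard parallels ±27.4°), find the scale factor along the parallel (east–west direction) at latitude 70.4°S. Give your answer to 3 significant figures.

With standard parallel φ₀ = 27.4°, the equirectangular projection gives x = Rλ cos φ₀, y = Rφ, so h = 1 and k = cos 27.4° / cos φ.
k = cos 27.4° / cos 70.4° = 0.8878/0.3355 = 2.647.

2.65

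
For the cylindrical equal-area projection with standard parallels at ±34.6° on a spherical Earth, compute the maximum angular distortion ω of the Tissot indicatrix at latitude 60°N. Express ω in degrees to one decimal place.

54.9°

For cylindrical equal-area with standard parallel φ₀, h = cos φ / cos φ₀ and k = cos φ₀ / cos φ, so h·k = 1.
At 60°: h = 0.6074, k = 1.646; principal scales a = 1.646, b = 0.6074.
sin(ω/2) = (a − b)/(a + b) = 1.039/2.254 = 0.4609, so ω = 2 arcsin(0.4609) ≈ 54.9°.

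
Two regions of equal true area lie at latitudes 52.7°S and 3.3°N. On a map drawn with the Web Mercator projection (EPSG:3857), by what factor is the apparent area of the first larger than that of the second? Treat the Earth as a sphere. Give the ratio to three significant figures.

2.71

On Mercator, area is exaggerated by sec²φ = 1/cos²φ.
At 52.7°: sec²(52.7°) = 1/0.6060² = 2.723.
At 3.3°: sec²(3.3°) = 1/0.9983² = 1.003.
Ratio = 2.723/1.003 = cos²(3.3°)/cos²(52.7°) ≈ 2.71.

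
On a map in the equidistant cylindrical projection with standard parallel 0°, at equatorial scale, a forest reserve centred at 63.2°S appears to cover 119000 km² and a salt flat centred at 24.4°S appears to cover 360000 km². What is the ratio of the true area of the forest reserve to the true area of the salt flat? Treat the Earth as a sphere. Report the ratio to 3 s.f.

0.164

Plate carrée has h = 1 and k = sec φ, giving areal scale sec φ; true area = (apparent area) · cos φ.
True area of forest reserve: 119000 × cos(63.2°) = 119000 × 0.4509 = 53650 km².
True area of salt flat: 360000 × cos(24.4°) = 360000 × 0.9107 = 327800 km².
Ratio = 53650 / 327800 ≈ 0.164.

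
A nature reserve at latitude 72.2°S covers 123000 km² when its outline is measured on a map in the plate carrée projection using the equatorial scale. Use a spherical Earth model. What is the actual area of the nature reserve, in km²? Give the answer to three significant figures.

37600 km²

In the plate carrée (x = Rλ, y = Rφ), meridians are true-scale (h = 1) and parallels are stretched by k = sec φ.
Areal scale = h·k = 1 × sec φ; at 72.2°, h = 1.000, k = 3.271, so h·k = 3.271.
True area = apparent / (areal scale) = 123000 / 3.271 ≈ 37600 km².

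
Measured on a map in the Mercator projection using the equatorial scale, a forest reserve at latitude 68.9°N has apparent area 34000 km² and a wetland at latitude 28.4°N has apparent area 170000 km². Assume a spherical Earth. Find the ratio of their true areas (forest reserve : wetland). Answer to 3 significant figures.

0.0335

Since Mercator area scale is 1/cos²φ, the true area equals the apparent area multiplied by cos²φ.
True area of forest reserve: 34000 × cos²(68.9°) = 34000 × 0.1296 = 4406 km².
True area of wetland: 170000 × cos²(28.4°) = 170000 × 0.7738 = 131500 km².
Ratio = 4406 / 131500 ≈ 0.0335.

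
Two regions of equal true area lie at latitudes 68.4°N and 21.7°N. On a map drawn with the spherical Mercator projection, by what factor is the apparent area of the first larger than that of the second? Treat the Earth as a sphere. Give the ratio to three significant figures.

6.37

Mercator is conformal with k = sec φ, so areal scale = k² = sec²φ.
At 68.4°: sec²(68.4°) = 1/0.3681² = 7.379.
At 21.7°: sec²(21.7°) = 1/0.9291² = 1.158.
Ratio = 7.379/1.158 = cos²(21.7°)/cos²(68.4°) ≈ 6.37.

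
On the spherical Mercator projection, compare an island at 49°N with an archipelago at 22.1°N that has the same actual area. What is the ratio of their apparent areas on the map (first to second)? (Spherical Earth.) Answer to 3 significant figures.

Mercator is conformal with k = sec φ, so areal scale = k² = sec²φ.
At 49°: sec²(49°) = 1/0.6561² = 2.323.
At 22.1°: sec²(22.1°) = 1/0.9265² = 1.165.
Ratio = 2.323/1.165 = cos²(22.1°)/cos²(49°) ≈ 1.99.

1.99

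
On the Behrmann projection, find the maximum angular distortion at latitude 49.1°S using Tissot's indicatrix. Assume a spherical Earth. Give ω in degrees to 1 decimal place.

31.6°

Behrmann is a cylindrical equal-area projection with standard parallels at ±30°. Cylindrical equal-area (φ₀ = 30°): h = cos φ / cos 30° along meridians, k = cos 30° / cos φ along parallels; h·k = 1.
At 49.1°: h = 0.7560, k = 1.323; principal scales a = 1.323, b = 0.7560.
sin(ω/2) = (a − b)/(a + b) = 0.5667/2.079 = 0.2726, so ω = 2 arcsin(0.2726) ≈ 31.6°.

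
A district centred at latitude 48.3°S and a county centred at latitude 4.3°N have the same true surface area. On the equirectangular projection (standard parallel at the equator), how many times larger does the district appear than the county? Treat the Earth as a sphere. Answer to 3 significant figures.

1.50

Plate carrée maps x = Rλ, y = Rφ. The meridian scale is h = 1 and the parallel scale is k = 1/cos φ = sec φ.
Areal scale at 48.3°: h·k = 1.000 × 1.503 = 1.503.
Areal scale at 4.3°: h·k = 1.000 × 1.003 = 1.003.
Ratio = 1.503/1.003 ≈ 1.50.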